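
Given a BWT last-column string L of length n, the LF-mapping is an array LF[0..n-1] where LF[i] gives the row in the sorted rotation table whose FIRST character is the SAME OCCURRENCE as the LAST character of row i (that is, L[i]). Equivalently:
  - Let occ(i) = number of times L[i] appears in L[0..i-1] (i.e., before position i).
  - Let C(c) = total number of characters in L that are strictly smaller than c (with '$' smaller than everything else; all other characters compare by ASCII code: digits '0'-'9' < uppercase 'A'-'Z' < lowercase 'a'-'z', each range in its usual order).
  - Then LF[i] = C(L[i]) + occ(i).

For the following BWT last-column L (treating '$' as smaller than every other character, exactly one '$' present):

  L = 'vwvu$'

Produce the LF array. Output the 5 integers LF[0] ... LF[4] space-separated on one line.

Answer: 2 4 3 1 0

Derivation:
Char counts: '$':1, 'u':1, 'v':2, 'w':1
C (first-col start): C('$')=0, C('u')=1, C('v')=2, C('w')=4
L[0]='v': occ=0, LF[0]=C('v')+0=2+0=2
L[1]='w': occ=0, LF[1]=C('w')+0=4+0=4
L[2]='v': occ=1, LF[2]=C('v')+1=2+1=3
L[3]='u': occ=0, LF[3]=C('u')+0=1+0=1
L[4]='$': occ=0, LF[4]=C('$')+0=0+0=0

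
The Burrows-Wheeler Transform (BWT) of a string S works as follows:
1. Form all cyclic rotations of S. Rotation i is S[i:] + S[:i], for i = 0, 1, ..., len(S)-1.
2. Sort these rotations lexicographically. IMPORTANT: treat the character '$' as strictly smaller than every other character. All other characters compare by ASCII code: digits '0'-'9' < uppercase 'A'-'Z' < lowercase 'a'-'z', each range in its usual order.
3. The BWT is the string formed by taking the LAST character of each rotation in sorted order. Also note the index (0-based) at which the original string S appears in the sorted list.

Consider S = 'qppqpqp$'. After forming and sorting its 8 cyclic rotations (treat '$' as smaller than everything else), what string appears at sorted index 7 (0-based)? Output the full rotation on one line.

All 8 rotations (rotation i = S[i:]+S[:i]):
  rot[0] = qppqpqp$
  rot[1] = ppqpqp$q
  rot[2] = pqpqp$qp
  rot[3] = qpqp$qpp
  rot[4] = pqp$qppq
  rot[5] = qp$qppqp
  rot[6] = p$qppqpq
  rot[7] = $qppqpqp
Sorted (with $ < everything):
  sorted[0] = $qppqpqp
  sorted[1] = p$qppqpq
  sorted[2] = ppqpqp$q
  sorted[3] = pqp$qppq
  sorted[4] = pqpqp$qp
  sorted[5] = qp$qppqp
  sorted[6] = qppqpqp$
  sorted[7] = qpqp$qpp
sorted[7] = qpqp$qpp

Answer: qpqp$qpp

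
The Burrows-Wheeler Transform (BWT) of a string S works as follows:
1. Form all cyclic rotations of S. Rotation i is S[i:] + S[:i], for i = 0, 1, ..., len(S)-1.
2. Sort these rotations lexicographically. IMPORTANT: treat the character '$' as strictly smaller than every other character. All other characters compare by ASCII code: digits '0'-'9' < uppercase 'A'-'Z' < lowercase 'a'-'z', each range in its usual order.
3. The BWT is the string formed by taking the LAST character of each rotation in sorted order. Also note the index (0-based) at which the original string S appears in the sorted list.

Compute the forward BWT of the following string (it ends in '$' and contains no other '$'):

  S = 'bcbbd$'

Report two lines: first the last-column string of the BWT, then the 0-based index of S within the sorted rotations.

Answer: dc$bbb
2

Derivation:
All 6 rotations (rotation i = S[i:]+S[:i]):
  rot[0] = bcbbd$
  rot[1] = cbbd$b
  rot[2] = bbd$bc
  rot[3] = bd$bcb
  rot[4] = d$bcbb
  rot[5] = $bcbbd
Sorted (with $ < everything):
  sorted[0] = $bcbbd  (last char: 'd')
  sorted[1] = bbd$bc  (last char: 'c')
  sorted[2] = bcbbd$  (last char: '$')
  sorted[3] = bd$bcb  (last char: 'b')
  sorted[4] = cbbd$b  (last char: 'b')
  sorted[5] = d$bcbb  (last char: 'b')
Last column: dc$bbb
Original string S is at sorted index 2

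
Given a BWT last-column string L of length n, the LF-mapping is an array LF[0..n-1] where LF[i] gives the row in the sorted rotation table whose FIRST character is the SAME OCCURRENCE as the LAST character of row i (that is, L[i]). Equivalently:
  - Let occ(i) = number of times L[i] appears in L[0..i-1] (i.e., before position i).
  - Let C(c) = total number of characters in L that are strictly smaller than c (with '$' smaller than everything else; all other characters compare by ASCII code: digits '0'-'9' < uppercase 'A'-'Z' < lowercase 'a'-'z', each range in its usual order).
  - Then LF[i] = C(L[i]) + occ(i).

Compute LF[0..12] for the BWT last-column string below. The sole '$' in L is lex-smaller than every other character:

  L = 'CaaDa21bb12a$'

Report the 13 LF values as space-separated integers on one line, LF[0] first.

Char counts: '$':1, '1':2, '2':2, 'C':1, 'D':1, 'a':4, 'b':2
C (first-col start): C('$')=0, C('1')=1, C('2')=3, C('C')=5, C('D')=6, C('a')=7, C('b')=11
L[0]='C': occ=0, LF[0]=C('C')+0=5+0=5
L[1]='a': occ=0, LF[1]=C('a')+0=7+0=7
L[2]='a': occ=1, LF[2]=C('a')+1=7+1=8
L[3]='D': occ=0, LF[3]=C('D')+0=6+0=6
L[4]='a': occ=2, LF[4]=C('a')+2=7+2=9
L[5]='2': occ=0, LF[5]=C('2')+0=3+0=3
L[6]='1': occ=0, LF[6]=C('1')+0=1+0=1
L[7]='b': occ=0, LF[7]=C('b')+0=11+0=11
L[8]='b': occ=1, LF[8]=C('b')+1=11+1=12
L[9]='1': occ=1, LF[9]=C('1')+1=1+1=2
L[10]='2': occ=1, LF[10]=C('2')+1=3+1=4
L[11]='a': occ=3, LF[11]=C('a')+3=7+3=10
L[12]='$': occ=0, LF[12]=C('$')+0=0+0=0

Answer: 5 7 8 6 9 3 1 11 12 2 4 10 0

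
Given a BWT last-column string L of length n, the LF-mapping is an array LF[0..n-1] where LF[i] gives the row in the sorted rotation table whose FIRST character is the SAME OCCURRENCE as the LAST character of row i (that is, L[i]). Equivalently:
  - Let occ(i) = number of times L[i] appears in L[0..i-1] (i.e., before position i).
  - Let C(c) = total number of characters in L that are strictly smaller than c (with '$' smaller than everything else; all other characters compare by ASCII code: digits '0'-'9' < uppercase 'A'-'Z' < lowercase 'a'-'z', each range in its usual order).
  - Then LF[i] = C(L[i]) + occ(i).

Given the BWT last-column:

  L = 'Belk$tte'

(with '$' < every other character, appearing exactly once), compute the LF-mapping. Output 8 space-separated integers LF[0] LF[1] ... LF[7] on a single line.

Answer: 1 2 5 4 0 6 7 3

Derivation:
Char counts: '$':1, 'B':1, 'e':2, 'k':1, 'l':1, 't':2
C (first-col start): C('$')=0, C('B')=1, C('e')=2, C('k')=4, C('l')=5, C('t')=6
L[0]='B': occ=0, LF[0]=C('B')+0=1+0=1
L[1]='e': occ=0, LF[1]=C('e')+0=2+0=2
L[2]='l': occ=0, LF[2]=C('l')+0=5+0=5
L[3]='k': occ=0, LF[3]=C('k')+0=4+0=4
L[4]='$': occ=0, LF[4]=C('$')+0=0+0=0
L[5]='t': occ=0, LF[5]=C('t')+0=6+0=6
L[6]='t': occ=1, LF[6]=C('t')+1=6+1=7
L[7]='e': occ=1, LF[7]=C('e')+1=2+1=3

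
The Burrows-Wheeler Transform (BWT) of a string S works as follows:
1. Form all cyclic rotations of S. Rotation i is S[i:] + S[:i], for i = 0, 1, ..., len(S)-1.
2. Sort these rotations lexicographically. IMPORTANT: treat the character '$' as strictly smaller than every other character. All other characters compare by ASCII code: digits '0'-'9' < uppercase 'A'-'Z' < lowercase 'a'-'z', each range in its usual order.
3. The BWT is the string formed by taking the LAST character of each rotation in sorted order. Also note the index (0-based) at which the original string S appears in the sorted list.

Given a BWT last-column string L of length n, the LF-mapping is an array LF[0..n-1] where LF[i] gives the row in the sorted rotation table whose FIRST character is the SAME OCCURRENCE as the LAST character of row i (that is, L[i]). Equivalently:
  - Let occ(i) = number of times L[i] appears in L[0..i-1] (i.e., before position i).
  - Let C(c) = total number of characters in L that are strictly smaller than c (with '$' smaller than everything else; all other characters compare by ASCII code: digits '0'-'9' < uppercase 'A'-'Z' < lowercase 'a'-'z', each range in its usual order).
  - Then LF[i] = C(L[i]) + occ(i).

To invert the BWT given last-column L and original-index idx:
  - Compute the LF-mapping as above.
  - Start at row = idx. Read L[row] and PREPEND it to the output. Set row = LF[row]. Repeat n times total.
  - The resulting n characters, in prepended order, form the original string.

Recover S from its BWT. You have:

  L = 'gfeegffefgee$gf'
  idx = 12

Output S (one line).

LF mapping: 11 6 1 2 12 7 8 3 9 13 4 5 0 14 10
Walk LF starting at row 12, prepending L[row]:
  step 1: row=12, L[12]='$', prepend. Next row=LF[12]=0
  step 2: row=0, L[0]='g', prepend. Next row=LF[0]=11
  step 3: row=11, L[11]='e', prepend. Next row=LF[11]=5
  step 4: row=5, L[5]='f', prepend. Next row=LF[5]=7
  step 5: row=7, L[7]='e', prepend. Next row=LF[7]=3
  step 6: row=3, L[3]='e', prepend. Next row=LF[3]=2
  step 7: row=2, L[2]='e', prepend. Next row=LF[2]=1
  step 8: row=1, L[1]='f', prepend. Next row=LF[1]=6
  step 9: row=6, L[6]='f', prepend. Next row=LF[6]=8
  step 10: row=8, L[8]='f', prepend. Next row=LF[8]=9
  step 11: row=9, L[9]='g', prepend. Next row=LF[9]=13
  step 12: row=13, L[13]='g', prepend. Next row=LF[13]=14
  step 13: row=14, L[14]='f', prepend. Next row=LF[14]=10
  step 14: row=10, L[10]='e', prepend. Next row=LF[10]=4
  step 15: row=4, L[4]='g', prepend. Next row=LF[4]=12
Reversed output: gefggfffeeefeg$

Answer: gefggfffeeefeg$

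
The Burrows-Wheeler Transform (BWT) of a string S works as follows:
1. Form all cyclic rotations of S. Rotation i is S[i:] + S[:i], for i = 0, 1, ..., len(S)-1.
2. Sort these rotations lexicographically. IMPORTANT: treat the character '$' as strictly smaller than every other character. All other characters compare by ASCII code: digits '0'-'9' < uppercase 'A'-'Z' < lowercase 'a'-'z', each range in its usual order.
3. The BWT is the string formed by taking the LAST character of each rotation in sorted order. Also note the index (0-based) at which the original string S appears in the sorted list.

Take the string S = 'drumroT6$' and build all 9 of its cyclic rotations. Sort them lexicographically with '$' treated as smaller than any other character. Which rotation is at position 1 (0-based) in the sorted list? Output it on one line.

All 9 rotations (rotation i = S[i:]+S[:i]):
  rot[0] = drumroT6$
  rot[1] = rumroT6$d
  rot[2] = umroT6$dr
  rot[3] = mroT6$dru
  rot[4] = roT6$drum
  rot[5] = oT6$drumr
  rot[6] = T6$drumro
  rot[7] = 6$drumroT
  rot[8] = $drumroT6
Sorted (with $ < everything):
  sorted[0] = $drumroT6
  sorted[1] = 6$drumroT
  sorted[2] = T6$drumro
  sorted[3] = drumroT6$
  sorted[4] = mroT6$dru
  sorted[5] = oT6$drumr
  sorted[6] = roT6$drum
  sorted[7] = rumroT6$d
  sorted[8] = umroT6$dr
sorted[1] = 6$drumroT

Answer: 6$drumroT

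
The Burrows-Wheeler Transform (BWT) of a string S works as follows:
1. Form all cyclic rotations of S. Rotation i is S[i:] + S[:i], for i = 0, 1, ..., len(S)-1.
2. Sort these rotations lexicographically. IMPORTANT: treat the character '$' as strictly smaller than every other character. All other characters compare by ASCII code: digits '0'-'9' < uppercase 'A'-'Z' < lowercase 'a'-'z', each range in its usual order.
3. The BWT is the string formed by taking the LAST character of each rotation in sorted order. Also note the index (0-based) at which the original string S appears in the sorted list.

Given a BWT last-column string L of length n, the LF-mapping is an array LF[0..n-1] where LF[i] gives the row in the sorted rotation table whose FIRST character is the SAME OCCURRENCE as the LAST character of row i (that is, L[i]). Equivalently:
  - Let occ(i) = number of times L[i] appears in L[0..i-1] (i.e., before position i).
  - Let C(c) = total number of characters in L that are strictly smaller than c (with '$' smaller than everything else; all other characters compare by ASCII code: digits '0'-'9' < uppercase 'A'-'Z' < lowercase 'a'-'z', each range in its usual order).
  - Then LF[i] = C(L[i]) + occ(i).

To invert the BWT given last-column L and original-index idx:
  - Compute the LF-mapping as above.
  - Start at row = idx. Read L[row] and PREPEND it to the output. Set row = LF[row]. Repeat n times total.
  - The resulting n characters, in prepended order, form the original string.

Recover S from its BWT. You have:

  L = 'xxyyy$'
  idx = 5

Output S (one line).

LF mapping: 1 2 3 4 5 0
Walk LF starting at row 5, prepending L[row]:
  step 1: row=5, L[5]='$', prepend. Next row=LF[5]=0
  step 2: row=0, L[0]='x', prepend. Next row=LF[0]=1
  step 3: row=1, L[1]='x', prepend. Next row=LF[1]=2
  step 4: row=2, L[2]='y', prepend. Next row=LF[2]=3
  step 5: row=3, L[3]='y', prepend. Next row=LF[3]=4
  step 6: row=4, L[4]='y', prepend. Next row=LF[4]=5
Reversed output: yyyxx$

Answer: yyyxx$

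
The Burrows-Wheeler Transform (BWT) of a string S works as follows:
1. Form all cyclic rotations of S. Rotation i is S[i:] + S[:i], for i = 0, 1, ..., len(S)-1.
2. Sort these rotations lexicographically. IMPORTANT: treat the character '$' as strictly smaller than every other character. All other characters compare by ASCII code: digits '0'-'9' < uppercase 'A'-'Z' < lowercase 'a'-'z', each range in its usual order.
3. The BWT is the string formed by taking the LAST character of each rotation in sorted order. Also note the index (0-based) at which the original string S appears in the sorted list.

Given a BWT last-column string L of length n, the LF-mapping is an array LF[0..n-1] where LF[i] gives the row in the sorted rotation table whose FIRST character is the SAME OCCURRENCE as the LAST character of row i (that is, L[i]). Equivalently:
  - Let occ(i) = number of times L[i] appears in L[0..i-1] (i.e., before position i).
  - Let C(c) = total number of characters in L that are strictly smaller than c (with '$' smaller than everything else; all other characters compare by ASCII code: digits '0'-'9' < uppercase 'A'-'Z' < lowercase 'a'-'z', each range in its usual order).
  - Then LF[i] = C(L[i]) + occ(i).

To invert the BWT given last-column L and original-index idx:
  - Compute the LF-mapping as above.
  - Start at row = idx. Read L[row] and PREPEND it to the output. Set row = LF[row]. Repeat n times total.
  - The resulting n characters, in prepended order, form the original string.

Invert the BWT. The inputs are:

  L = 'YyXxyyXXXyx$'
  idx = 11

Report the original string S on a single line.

LF mapping: 5 8 1 6 9 10 2 3 4 11 7 0
Walk LF starting at row 11, prepending L[row]:
  step 1: row=11, L[11]='$', prepend. Next row=LF[11]=0
  step 2: row=0, L[0]='Y', prepend. Next row=LF[0]=5
  step 3: row=5, L[5]='y', prepend. Next row=LF[5]=10
  step 4: row=10, L[10]='x', prepend. Next row=LF[10]=7
  step 5: row=7, L[7]='X', prepend. Next row=LF[7]=3
  step 6: row=3, L[3]='x', prepend. Next row=LF[3]=6
  step 7: row=6, L[6]='X', prepend. Next row=LF[6]=2
  step 8: row=2, L[2]='X', prepend. Next row=LF[2]=1
  step 9: row=1, L[1]='y', prepend. Next row=LF[1]=8
  step 10: row=8, L[8]='X', prepend. Next row=LF[8]=4
  step 11: row=4, L[4]='y', prepend. Next row=LF[4]=9
  step 12: row=9, L[9]='y', prepend. Next row=LF[9]=11
Reversed output: yyXyXXxXxyY$

Answer: yyXyXXxXxyY$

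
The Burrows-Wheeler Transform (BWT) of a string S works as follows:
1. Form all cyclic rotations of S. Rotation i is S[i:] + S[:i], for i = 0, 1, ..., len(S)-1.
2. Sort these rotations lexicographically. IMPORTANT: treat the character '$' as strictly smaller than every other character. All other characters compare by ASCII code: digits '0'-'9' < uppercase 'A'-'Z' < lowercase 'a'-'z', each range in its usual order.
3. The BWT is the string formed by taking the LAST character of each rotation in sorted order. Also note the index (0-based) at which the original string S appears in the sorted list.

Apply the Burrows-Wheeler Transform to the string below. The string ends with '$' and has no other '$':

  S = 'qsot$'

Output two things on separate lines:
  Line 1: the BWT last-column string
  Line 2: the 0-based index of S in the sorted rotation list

All 5 rotations (rotation i = S[i:]+S[:i]):
  rot[0] = qsot$
  rot[1] = sot$q
  rot[2] = ot$qs
  rot[3] = t$qso
  rot[4] = $qsot
Sorted (with $ < everything):
  sorted[0] = $qsot  (last char: 't')
  sorted[1] = ot$qs  (last char: 's')
  sorted[2] = qsot$  (last char: '$')
  sorted[3] = sot$q  (last char: 'q')
  sorted[4] = t$qso  (last char: 'o')
Last column: ts$qo
Original string S is at sorted index 2

Answer: ts$qo
2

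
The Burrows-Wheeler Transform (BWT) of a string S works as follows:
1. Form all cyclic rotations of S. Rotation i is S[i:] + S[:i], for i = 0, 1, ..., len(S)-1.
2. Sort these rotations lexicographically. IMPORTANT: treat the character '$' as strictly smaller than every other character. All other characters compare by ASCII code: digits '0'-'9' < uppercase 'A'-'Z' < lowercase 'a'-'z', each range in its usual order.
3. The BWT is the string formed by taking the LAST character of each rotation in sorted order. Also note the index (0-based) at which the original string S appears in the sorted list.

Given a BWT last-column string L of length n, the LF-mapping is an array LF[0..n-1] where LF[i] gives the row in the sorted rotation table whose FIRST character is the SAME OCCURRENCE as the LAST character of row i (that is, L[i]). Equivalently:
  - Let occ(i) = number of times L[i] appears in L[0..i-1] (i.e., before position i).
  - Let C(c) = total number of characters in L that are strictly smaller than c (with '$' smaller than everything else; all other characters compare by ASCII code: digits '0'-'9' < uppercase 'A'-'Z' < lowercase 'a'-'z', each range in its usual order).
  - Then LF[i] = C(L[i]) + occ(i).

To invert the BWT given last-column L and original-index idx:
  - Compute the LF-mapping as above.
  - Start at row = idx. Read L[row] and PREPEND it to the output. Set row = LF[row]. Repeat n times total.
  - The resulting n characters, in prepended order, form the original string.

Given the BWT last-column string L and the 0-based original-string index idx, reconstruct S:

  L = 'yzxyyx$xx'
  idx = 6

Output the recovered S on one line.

Answer: yxyxzxxy$

Derivation:
LF mapping: 5 8 1 6 7 2 0 3 4
Walk LF starting at row 6, prepending L[row]:
  step 1: row=6, L[6]='$', prepend. Next row=LF[6]=0
  step 2: row=0, L[0]='y', prepend. Next row=LF[0]=5
  step 3: row=5, L[5]='x', prepend. Next row=LF[5]=2
  step 4: row=2, L[2]='x', prepend. Next row=LF[2]=1
  step 5: row=1, L[1]='z', prepend. Next row=LF[1]=8
  step 6: row=8, L[8]='x', prepend. Next row=LF[8]=4
  step 7: row=4, L[4]='y', prepend. Next row=LF[4]=7
  step 8: row=7, L[7]='x', prepend. Next row=LF[7]=3
  step 9: row=3, L[3]='y', prepend. Next row=LF[3]=6
Reversed output: yxyxzxxy$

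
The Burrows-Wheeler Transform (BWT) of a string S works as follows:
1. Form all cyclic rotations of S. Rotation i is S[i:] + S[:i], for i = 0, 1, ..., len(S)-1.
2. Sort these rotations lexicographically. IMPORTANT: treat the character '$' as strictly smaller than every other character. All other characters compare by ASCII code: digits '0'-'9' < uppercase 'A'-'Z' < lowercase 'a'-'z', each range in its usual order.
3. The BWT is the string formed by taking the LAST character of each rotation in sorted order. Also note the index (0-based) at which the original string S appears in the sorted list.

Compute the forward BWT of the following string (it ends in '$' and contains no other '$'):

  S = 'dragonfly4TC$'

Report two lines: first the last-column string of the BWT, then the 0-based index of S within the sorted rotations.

All 13 rotations (rotation i = S[i:]+S[:i]):
  rot[0] = dragonfly4TC$
  rot[1] = ragonfly4TC$d
  rot[2] = agonfly4TC$dr
  rot[3] = gonfly4TC$dra
  rot[4] = onfly4TC$drag
  rot[5] = nfly4TC$drago
  rot[6] = fly4TC$dragon
  rot[7] = ly4TC$dragonf
  rot[8] = y4TC$dragonfl
  rot[9] = 4TC$dragonfly
  rot[10] = TC$dragonfly4
  rot[11] = C$dragonfly4T
  rot[12] = $dragonfly4TC
Sorted (with $ < everything):
  sorted[0] = $dragonfly4TC  (last char: 'C')
  sorted[1] = 4TC$dragonfly  (last char: 'y')
  sorted[2] = C$dragonfly4T  (last char: 'T')
  sorted[3] = TC$dragonfly4  (last char: '4')
  sorted[4] = agonfly4TC$dr  (last char: 'r')
  sorted[5] = dragonfly4TC$  (last char: '$')
  sorted[6] = fly4TC$dragon  (last char: 'n')
  sorted[7] = gonfly4TC$dra  (last char: 'a')
  sorted[8] = ly4TC$dragonf  (last char: 'f')
  sorted[9] = nfly4TC$drago  (last char: 'o')
  sorted[10] = onfly4TC$drag  (last char: 'g')
  sorted[11] = ragonfly4TC$d  (last char: 'd')
  sorted[12] = y4TC$dragonfl  (last char: 'l')
Last column: CyT4r$nafogdl
Original string S is at sorted index 5

Answer: CyT4r$nafogdl
5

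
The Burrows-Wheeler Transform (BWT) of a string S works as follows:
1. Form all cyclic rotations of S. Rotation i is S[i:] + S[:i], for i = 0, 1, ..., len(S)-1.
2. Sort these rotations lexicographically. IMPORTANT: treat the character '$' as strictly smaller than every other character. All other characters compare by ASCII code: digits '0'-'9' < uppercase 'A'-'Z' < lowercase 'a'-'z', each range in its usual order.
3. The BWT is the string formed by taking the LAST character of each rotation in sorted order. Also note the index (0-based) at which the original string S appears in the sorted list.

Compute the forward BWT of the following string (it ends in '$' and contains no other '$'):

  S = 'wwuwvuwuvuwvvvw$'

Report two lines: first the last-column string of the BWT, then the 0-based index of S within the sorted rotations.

Answer: wwvwvwuwvvvuwuu$
15

Derivation:
All 16 rotations (rotation i = S[i:]+S[:i]):
  rot[0] = wwuwvuwuvuwvvvw$
  rot[1] = wuwvuwuvuwvvvw$w
  rot[2] = uwvuwuvuwvvvw$ww
  rot[3] = wvuwuvuwvvvw$wwu
  rot[4] = vuwuvuwvvvw$wwuw
  rot[5] = uwuvuwvvvw$wwuwv
  rot[6] = wuvuwvvvw$wwuwvu
  rot[7] = uvuwvvvw$wwuwvuw
  rot[8] = vuwvvvw$wwuwvuwu
  rot[9] = uwvvvw$wwuwvuwuv
  rot[10] = wvvvw$wwuwvuwuvu
  rot[11] = vvvw$wwuwvuwuvuw
  rot[12] = vvw$wwuwvuwuvuwv
  rot[13] = vw$wwuwvuwuvuwvv
  rot[14] = w$wwuwvuwuvuwvvv
  rot[15] = $wwuwvuwuvuwvvvw
Sorted (with $ < everything):
  sorted[0] = $wwuwvuwuvuwvvvw  (last char: 'w')
  sorted[1] = uvuwvvvw$wwuwvuw  (last char: 'w')
  sorted[2] = uwuvuwvvvw$wwuwv  (last char: 'v')
  sorted[3] = uwvuwuvuwvvvw$ww  (last char: 'w')
  sorted[4] = uwvvvw$wwuwvuwuv  (last char: 'v')
  sorted[5] = vuwuvuwvvvw$wwuw  (last char: 'w')
  sorted[6] = vuwvvvw$wwuwvuwu  (last char: 'u')
  sorted[7] = vvvw$wwuwvuwuvuw  (last char: 'w')
  sorted[8] = vvw$wwuwvuwuvuwv  (last char: 'v')
  sorted[9] = vw$wwuwvuwuvuwvv  (last char: 'v')
  sorted[10] = w$wwuwvuwuvuwvvv  (last char: 'v')
  sorted[11] = wuvuwvvvw$wwuwvu  (last char: 'u')
  sorted[12] = wuwvuwuvuwvvvw$w  (last char: 'w')
  sorted[13] = wvuwuvuwvvvw$wwu  (last char: 'u')
  sorted[14] = wvvvw$wwuwvuwuvu  (last char: 'u')
  sorted[15] = wwuwvuwuvuwvvvw$  (last char: '$')
Last column: wwvwvwuwvvvuwuu$
Original string S is at sorted index 15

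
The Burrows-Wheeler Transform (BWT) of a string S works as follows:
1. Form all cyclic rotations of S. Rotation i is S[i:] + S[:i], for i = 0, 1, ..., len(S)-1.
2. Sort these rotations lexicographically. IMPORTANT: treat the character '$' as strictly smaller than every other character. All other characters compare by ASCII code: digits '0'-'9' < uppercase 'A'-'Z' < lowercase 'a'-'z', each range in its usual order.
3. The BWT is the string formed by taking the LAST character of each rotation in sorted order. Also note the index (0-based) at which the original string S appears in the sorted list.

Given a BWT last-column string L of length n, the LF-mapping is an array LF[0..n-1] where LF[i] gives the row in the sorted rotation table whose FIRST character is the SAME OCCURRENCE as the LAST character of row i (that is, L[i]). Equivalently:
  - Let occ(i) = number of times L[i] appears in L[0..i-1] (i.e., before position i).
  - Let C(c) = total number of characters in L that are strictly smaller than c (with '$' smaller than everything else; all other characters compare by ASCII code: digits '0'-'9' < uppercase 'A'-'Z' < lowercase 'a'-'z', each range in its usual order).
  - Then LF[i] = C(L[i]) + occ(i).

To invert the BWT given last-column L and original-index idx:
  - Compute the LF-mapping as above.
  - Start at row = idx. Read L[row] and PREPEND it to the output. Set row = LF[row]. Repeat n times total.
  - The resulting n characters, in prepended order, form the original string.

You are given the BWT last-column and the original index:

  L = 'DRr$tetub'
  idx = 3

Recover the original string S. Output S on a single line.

Answer: butterRD$

Derivation:
LF mapping: 1 2 5 0 6 4 7 8 3
Walk LF starting at row 3, prepending L[row]:
  step 1: row=3, L[3]='$', prepend. Next row=LF[3]=0
  step 2: row=0, L[0]='D', prepend. Next row=LF[0]=1
  step 3: row=1, L[1]='R', prepend. Next row=LF[1]=2
  step 4: row=2, L[2]='r', prepend. Next row=LF[2]=5
  step 5: row=5, L[5]='e', prepend. Next row=LF[5]=4
  step 6: row=4, L[4]='t', prepend. Next row=LF[4]=6
  step 7: row=6, L[6]='t', prepend. Next row=LF[6]=7
  step 8: row=7, L[7]='u', prepend. Next row=LF[7]=8
  step 9: row=8, L[8]='b', prepend. Next row=LF[8]=3
Reversed output: butterRD$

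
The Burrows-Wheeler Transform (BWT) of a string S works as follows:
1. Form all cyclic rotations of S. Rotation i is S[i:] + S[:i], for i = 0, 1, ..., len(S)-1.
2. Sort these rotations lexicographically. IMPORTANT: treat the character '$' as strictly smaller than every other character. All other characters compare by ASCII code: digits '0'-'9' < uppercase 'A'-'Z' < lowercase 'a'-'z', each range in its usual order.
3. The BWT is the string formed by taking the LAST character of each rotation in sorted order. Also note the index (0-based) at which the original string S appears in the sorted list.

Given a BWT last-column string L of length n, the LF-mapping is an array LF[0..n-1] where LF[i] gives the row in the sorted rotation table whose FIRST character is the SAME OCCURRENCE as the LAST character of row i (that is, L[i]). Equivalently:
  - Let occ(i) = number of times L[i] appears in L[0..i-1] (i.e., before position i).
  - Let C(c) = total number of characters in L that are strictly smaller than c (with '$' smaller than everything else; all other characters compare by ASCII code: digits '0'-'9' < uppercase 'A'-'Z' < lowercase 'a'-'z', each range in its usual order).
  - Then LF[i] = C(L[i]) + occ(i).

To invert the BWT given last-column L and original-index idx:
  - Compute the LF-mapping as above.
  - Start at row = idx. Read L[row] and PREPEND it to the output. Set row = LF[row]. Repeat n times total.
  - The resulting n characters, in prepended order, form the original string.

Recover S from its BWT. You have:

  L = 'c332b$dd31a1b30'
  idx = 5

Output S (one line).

LF mapping: 12 5 6 4 10 0 13 14 7 2 9 3 11 8 1
Walk LF starting at row 5, prepending L[row]:
  step 1: row=5, L[5]='$', prepend. Next row=LF[5]=0
  step 2: row=0, L[0]='c', prepend. Next row=LF[0]=12
  step 3: row=12, L[12]='b', prepend. Next row=LF[12]=11
  step 4: row=11, L[11]='1', prepend. Next row=LF[11]=3
  step 5: row=3, L[3]='2', prepend. Next row=LF[3]=4
  step 6: row=4, L[4]='b', prepend. Next row=LF[4]=10
  step 7: row=10, L[10]='a', prepend. Next row=LF[10]=9
  step 8: row=9, L[9]='1', prepend. Next row=LF[9]=2
  step 9: row=2, L[2]='3', prepend. Next row=LF[2]=6
  step 10: row=6, L[6]='d', prepend. Next row=LF[6]=13
  step 11: row=13, L[13]='3', prepend. Next row=LF[13]=8
  step 12: row=8, L[8]='3', prepend. Next row=LF[8]=7
  step 13: row=7, L[7]='d', prepend. Next row=LF[7]=14
  step 14: row=14, L[14]='0', prepend. Next row=LF[14]=1
  step 15: row=1, L[1]='3', prepend. Next row=LF[1]=5
Reversed output: 30d33d31ab21bc$

Answer: 30d33d31ab21bc$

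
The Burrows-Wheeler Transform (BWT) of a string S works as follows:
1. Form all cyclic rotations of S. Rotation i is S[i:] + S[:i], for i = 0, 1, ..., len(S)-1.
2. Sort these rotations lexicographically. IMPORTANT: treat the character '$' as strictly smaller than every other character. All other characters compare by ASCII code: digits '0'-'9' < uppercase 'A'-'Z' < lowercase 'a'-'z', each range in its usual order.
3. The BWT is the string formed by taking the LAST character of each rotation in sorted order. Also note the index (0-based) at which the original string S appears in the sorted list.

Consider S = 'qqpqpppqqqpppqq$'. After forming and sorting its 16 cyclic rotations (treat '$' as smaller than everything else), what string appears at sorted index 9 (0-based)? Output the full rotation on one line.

All 16 rotations (rotation i = S[i:]+S[:i]):
  rot[0] = qqpqpppqqqpppqq$
  rot[1] = qpqpppqqqpppqq$q
  rot[2] = pqpppqqqpppqq$qq
  rot[3] = qpppqqqpppqq$qqp
  rot[4] = pppqqqpppqq$qqpq
  rot[5] = ppqqqpppqq$qqpqp
  rot[6] = pqqqpppqq$qqpqpp
  rot[7] = qqqpppqq$qqpqppp
  rot[8] = qqpppqq$qqpqpppq
  rot[9] = qpppqq$qqpqpppqq
  rot[10] = pppqq$qqpqpppqqq
  rot[11] = ppqq$qqpqpppqqqp
  rot[12] = pqq$qqpqpppqqqpp
  rot[13] = qq$qqpqpppqqqppp
  rot[14] = q$qqpqpppqqqpppq
  rot[15] = $qqpqpppqqqpppqq
Sorted (with $ < everything):
  sorted[0] = $qqpqpppqqqpppqq
  sorted[1] = pppqq$qqpqpppqqq
  sorted[2] = pppqqqpppqq$qqpq
  sorted[3] = ppqq$qqpqpppqqqp
  sorted[4] = ppqqqpppqq$qqpqp
  sorted[5] = pqpppqqqpppqq$qq
  sorted[6] = pqq$qqpqpppqqqpp
  sorted[7] = pqqqpppqq$qqpqpp
  sorted[8] = q$qqpqpppqqqpppq
  sorted[9] = qpppqq$qqpqpppqq
  sorted[10] = qpppqqqpppqq$qqp
  sorted[11] = qpqpppqqqpppqq$q
  sorted[12] = qq$qqpqpppqqqppp
  sorted[13] = qqpppqq$qqpqpppq
  sorted[14] = qqpqpppqqqpppqq$
  sorted[15] = qqqpppqq$qqpqppp
sorted[9] = qpppqq$qqpqpppqq

Answer: qpppqq$qqpqpppqq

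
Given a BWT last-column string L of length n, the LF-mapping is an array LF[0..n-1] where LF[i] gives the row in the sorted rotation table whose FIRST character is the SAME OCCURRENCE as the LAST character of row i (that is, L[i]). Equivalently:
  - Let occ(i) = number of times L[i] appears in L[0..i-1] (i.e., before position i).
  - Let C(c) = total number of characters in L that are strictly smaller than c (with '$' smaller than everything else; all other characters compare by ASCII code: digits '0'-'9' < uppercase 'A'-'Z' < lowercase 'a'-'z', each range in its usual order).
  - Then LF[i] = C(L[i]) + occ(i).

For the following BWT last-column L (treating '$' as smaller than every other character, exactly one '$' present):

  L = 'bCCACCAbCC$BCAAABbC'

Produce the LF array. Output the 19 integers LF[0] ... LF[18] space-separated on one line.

Answer: 16 8 9 1 10 11 2 17 12 13 0 6 14 3 4 5 7 18 15

Derivation:
Char counts: '$':1, 'A':5, 'B':2, 'C':8, 'b':3
C (first-col start): C('$')=0, C('A')=1, C('B')=6, C('C')=8, C('b')=16
L[0]='b': occ=0, LF[0]=C('b')+0=16+0=16
L[1]='C': occ=0, LF[1]=C('C')+0=8+0=8
L[2]='C': occ=1, LF[2]=C('C')+1=8+1=9
L[3]='A': occ=0, LF[3]=C('A')+0=1+0=1
L[4]='C': occ=2, LF[4]=C('C')+2=8+2=10
L[5]='C': occ=3, LF[5]=C('C')+3=8+3=11
L[6]='A': occ=1, LF[6]=C('A')+1=1+1=2
L[7]='b': occ=1, LF[7]=C('b')+1=16+1=17
L[8]='C': occ=4, LF[8]=C('C')+4=8+4=12
L[9]='C': occ=5, LF[9]=C('C')+5=8+5=13
L[10]='$': occ=0, LF[10]=C('$')+0=0+0=0
L[11]='B': occ=0, LF[11]=C('B')+0=6+0=6
L[12]='C': occ=6, LF[12]=C('C')+6=8+6=14
L[13]='A': occ=2, LF[13]=C('A')+2=1+2=3
L[14]='A': occ=3, LF[14]=C('A')+3=1+3=4
L[15]='A': occ=4, LF[15]=C('A')+4=1+4=5
L[16]='B': occ=1, LF[16]=C('B')+1=6+1=7
L[17]='b': occ=2, LF[17]=C('b')+2=16+2=18
L[18]='C': occ=7, LF[18]=C('C')+7=8+7=15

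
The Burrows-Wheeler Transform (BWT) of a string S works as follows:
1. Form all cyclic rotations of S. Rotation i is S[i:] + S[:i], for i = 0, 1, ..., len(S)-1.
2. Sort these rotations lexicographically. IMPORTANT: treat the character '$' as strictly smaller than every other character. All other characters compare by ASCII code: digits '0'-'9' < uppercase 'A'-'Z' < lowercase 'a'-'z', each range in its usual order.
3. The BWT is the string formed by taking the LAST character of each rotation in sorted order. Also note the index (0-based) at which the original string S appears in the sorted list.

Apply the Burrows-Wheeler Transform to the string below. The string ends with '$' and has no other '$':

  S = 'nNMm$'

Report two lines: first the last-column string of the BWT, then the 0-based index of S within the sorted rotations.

All 5 rotations (rotation i = S[i:]+S[:i]):
  rot[0] = nNMm$
  rot[1] = NMm$n
  rot[2] = Mm$nN
  rot[3] = m$nNM
  rot[4] = $nNMm
Sorted (with $ < everything):
  sorted[0] = $nNMm  (last char: 'm')
  sorted[1] = Mm$nN  (last char: 'N')
  sorted[2] = NMm$n  (last char: 'n')
  sorted[3] = m$nNM  (last char: 'M')
  sorted[4] = nNMm$  (last char: '$')
Last column: mNnM$
Original string S is at sorted index 4

Answer: mNnM$
4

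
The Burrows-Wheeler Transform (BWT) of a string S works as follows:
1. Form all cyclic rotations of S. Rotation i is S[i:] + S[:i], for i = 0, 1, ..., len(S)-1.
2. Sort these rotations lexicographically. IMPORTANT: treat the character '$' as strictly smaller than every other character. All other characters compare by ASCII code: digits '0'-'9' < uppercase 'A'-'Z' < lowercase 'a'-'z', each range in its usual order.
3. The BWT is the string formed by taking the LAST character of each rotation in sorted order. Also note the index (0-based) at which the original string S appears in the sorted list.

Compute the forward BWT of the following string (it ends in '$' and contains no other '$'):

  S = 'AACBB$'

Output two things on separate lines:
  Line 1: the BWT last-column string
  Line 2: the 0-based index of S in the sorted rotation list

All 6 rotations (rotation i = S[i:]+S[:i]):
  rot[0] = AACBB$
  rot[1] = ACBB$A
  rot[2] = CBB$AA
  rot[3] = BB$AAC
  rot[4] = B$AACB
  rot[5] = $AACBB
Sorted (with $ < everything):
  sorted[0] = $AACBB  (last char: 'B')
  sorted[1] = AACBB$  (last char: '$')
  sorted[2] = ACBB$A  (last char: 'A')
  sorted[3] = B$AACB  (last char: 'B')
  sorted[4] = BB$AAC  (last char: 'C')
  sorted[5] = CBB$AA  (last char: 'A')
Last column: B$ABCA
Original string S is at sorted index 1

Answer: B$ABCA
1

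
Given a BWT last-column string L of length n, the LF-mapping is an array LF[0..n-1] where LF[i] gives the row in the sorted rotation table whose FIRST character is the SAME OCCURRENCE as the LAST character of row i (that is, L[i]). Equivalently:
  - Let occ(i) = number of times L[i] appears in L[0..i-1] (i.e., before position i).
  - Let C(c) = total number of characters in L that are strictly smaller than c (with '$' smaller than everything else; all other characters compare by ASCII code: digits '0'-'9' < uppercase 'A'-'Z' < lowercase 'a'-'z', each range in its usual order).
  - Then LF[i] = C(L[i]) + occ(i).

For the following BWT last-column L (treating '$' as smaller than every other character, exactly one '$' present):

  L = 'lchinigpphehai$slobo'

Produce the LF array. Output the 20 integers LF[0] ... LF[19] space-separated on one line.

Answer: 12 3 6 9 14 10 5 17 18 7 4 8 1 11 0 19 13 15 2 16

Derivation:
Char counts: '$':1, 'a':1, 'b':1, 'c':1, 'e':1, 'g':1, 'h':3, 'i':3, 'l':2, 'n':1, 'o':2, 'p':2, 's':1
C (first-col start): C('$')=0, C('a')=1, C('b')=2, C('c')=3, C('e')=4, C('g')=5, C('h')=6, C('i')=9, C('l')=12, C('n')=14, C('o')=15, C('p')=17, C('s')=19
L[0]='l': occ=0, LF[0]=C('l')+0=12+0=12
L[1]='c': occ=0, LF[1]=C('c')+0=3+0=3
L[2]='h': occ=0, LF[2]=C('h')+0=6+0=6
L[3]='i': occ=0, LF[3]=C('i')+0=9+0=9
L[4]='n': occ=0, LF[4]=C('n')+0=14+0=14
L[5]='i': occ=1, LF[5]=C('i')+1=9+1=10
L[6]='g': occ=0, LF[6]=C('g')+0=5+0=5
L[7]='p': occ=0, LF[7]=C('p')+0=17+0=17
L[8]='p': occ=1, LF[8]=C('p')+1=17+1=18
L[9]='h': occ=1, LF[9]=C('h')+1=6+1=7
L[10]='e': occ=0, LF[10]=C('e')+0=4+0=4
L[11]='h': occ=2, LF[11]=C('h')+2=6+2=8
L[12]='a': occ=0, LF[12]=C('a')+0=1+0=1
L[13]='i': occ=2, LF[13]=C('i')+2=9+2=11
L[14]='$': occ=0, LF[14]=C('$')+0=0+0=0
L[15]='s': occ=0, LF[15]=C('s')+0=19+0=19
L[16]='l': occ=1, LF[16]=C('l')+1=12+1=13
L[17]='o': occ=0, LF[17]=C('o')+0=15+0=15
L[18]='b': occ=0, LF[18]=C('b')+0=2+0=2
L[19]='o': occ=1, LF[19]=C('o')+1=15+1=16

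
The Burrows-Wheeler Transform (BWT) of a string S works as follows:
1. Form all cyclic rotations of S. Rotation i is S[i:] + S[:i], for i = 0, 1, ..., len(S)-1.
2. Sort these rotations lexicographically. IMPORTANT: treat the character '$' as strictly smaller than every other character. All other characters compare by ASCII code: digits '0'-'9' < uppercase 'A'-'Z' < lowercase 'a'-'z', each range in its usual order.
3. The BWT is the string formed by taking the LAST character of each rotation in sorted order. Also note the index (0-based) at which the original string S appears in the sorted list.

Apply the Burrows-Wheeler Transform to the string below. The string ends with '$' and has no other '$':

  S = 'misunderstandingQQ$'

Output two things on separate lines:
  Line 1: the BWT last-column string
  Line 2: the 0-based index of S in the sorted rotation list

All 19 rotations (rotation i = S[i:]+S[:i]):
  rot[0] = misunderstandingQQ$
  rot[1] = isunderstandingQQ$m
  rot[2] = sunderstandingQQ$mi
  rot[3] = understandingQQ$mis
  rot[4] = nderstandingQQ$misu
  rot[5] = derstandingQQ$misun
  rot[6] = erstandingQQ$misund
  rot[7] = rstandingQQ$misunde
  rot[8] = standingQQ$misunder
  rot[9] = tandingQQ$misunders
  rot[10] = andingQQ$misunderst
  rot[11] = ndingQQ$misundersta
  rot[12] = dingQQ$misunderstan
  rot[13] = ingQQ$misunderstand
  rot[14] = ngQQ$misunderstandi
  rot[15] = gQQ$misunderstandin
  rot[16] = QQ$misunderstanding
  rot[17] = Q$misunderstandingQ
  rot[18] = $misunderstandingQQ
Sorted (with $ < everything):
  sorted[0] = $misunderstandingQQ  (last char: 'Q')
  sorted[1] = Q$misunderstandingQ  (last char: 'Q')
  sorted[2] = QQ$misunderstanding  (last char: 'g')
  sorted[3] = andingQQ$misunderst  (last char: 't')
  sorted[4] = derstandingQQ$misun  (last char: 'n')
  sorted[5] = dingQQ$misunderstan  (last char: 'n')
  sorted[6] = erstandingQQ$misund  (last char: 'd')
  sorted[7] = gQQ$misunderstandin  (last char: 'n')
  sorted[8] = ingQQ$misunderstand  (last char: 'd')
  sorted[9] = isunderstandingQQ$m  (last char: 'm')
  sorted[10] = misunderstandingQQ$  (last char: '$')
  sorted[11] = nderstandingQQ$misu  (last char: 'u')
  sorted[12] = ndingQQ$misundersta  (last char: 'a')
  sorted[13] = ngQQ$misunderstandi  (last char: 'i')
  sorted[14] = rstandingQQ$misunde  (last char: 'e')
  sorted[15] = standingQQ$misunder  (last char: 'r')
  sorted[16] = sunderstandingQQ$mi  (last char: 'i')
  sorted[17] = tandingQQ$misunders  (last char: 's')
  sorted[18] = understandingQQ$mis  (last char: 's')
Last column: QQgtnndndm$uaieriss
Original string S is at sorted index 10

Answer: QQgtnndndm$uaieriss
10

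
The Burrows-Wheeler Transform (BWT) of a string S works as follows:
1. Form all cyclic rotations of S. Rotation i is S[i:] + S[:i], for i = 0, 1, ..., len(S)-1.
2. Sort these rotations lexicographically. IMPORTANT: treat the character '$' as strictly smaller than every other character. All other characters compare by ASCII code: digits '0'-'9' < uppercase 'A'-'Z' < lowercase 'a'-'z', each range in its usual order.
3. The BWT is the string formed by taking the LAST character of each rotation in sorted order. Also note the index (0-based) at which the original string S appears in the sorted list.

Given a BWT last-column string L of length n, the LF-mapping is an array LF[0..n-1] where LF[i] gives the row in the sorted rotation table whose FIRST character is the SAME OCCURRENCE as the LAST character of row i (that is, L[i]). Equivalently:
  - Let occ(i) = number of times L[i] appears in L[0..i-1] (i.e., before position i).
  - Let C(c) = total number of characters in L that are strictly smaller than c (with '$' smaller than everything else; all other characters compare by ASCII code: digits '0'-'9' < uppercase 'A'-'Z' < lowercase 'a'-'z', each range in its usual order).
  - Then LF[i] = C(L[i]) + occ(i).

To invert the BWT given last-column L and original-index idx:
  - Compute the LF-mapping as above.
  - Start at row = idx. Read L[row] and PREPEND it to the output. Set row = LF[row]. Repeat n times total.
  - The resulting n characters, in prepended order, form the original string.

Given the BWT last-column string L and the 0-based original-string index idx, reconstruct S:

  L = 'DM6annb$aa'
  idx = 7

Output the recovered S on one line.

LF mapping: 2 3 1 4 8 9 7 0 5 6
Walk LF starting at row 7, prepending L[row]:
  step 1: row=7, L[7]='$', prepend. Next row=LF[7]=0
  step 2: row=0, L[0]='D', prepend. Next row=LF[0]=2
  step 3: row=2, L[2]='6', prepend. Next row=LF[2]=1
  step 4: row=1, L[1]='M', prepend. Next row=LF[1]=3
  step 5: row=3, L[3]='a', prepend. Next row=LF[3]=4
  step 6: row=4, L[4]='n', prepend. Next row=LF[4]=8
  step 7: row=8, L[8]='a', prepend. Next row=LF[8]=5
  step 8: row=5, L[5]='n', prepend. Next row=LF[5]=9
  step 9: row=9, L[9]='a', prepend. Next row=LF[9]=6
  step 10: row=6, L[6]='b', prepend. Next row=LF[6]=7
Reversed output: bananaM6D$

Answer: bananaM6D$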